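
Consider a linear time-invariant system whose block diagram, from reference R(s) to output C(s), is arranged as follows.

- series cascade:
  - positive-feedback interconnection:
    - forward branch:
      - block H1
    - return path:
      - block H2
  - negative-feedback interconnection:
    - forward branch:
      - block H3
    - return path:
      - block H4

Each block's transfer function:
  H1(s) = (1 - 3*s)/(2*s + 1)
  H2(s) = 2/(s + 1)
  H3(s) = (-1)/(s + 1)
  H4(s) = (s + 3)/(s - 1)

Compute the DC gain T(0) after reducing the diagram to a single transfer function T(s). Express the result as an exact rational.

First reduce the diagram to T(s).

Step 1. close the feedback loop around H1, H2, giving (-3*s^2 - 2*s + 1)/(2*s^2 + 9*s - 1)
Step 2. collapse the loop (H3 forward, H4 return), giving (1 - s)/(s^2 - s - 4)
Step 3. cascade [H1/(1-H1*H2)], [H3/(1+H3*H4)], giving (3*s^3 - s^2 - 3*s + 1)/(2*s^4 + 7*s^3 - 18*s^2 - 35*s + 4)
Step 3 gives the overall T(s). Then T(0) = 1/4.

Answer: 1/4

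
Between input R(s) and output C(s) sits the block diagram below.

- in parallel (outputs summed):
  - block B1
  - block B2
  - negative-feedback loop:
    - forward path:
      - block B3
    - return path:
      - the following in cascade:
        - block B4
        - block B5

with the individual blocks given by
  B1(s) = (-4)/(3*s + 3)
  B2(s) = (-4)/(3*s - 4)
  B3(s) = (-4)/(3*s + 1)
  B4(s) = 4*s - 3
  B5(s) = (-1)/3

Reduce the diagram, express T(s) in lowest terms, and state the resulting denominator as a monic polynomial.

The answer is s^3 - 52*s^2/75 - 91*s/75 + 12/25.

Reasoning:
Step 1. cascade B4, B5: 1 - 4*s/3
Step 2. close the feedback loop around B3, (B4*B5): (-12)/(25*s - 9)
Step 3. parallel reduction of B1, B2, [B3/(1+B3*(B4*B5))]: (-708*s^2 + 352*s + 108)/(225*s^3 - 156*s^2 - 273*s + 108)
The result of step 3 is T(s) in lowest terms. Its denominator has leading coefficient 225; dividing the denominator through by 225 makes it monic.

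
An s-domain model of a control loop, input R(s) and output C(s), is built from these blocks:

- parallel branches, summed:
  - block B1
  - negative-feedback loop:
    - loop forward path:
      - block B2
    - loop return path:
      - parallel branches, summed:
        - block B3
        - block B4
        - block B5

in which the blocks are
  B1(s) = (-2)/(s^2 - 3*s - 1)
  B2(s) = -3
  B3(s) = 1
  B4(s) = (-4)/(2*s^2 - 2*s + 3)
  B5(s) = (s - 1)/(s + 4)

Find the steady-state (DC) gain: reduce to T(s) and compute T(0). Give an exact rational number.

Answer: 10/11

Working:
(1) add B3, B4, B5 (parallel) gives (4*s^3 + 2*s^2 - 4*s - 7)/(2*s^3 + 6*s^2 - 5*s + 12)
(2) reduce the feedback loop with forward B2 and return (B3+B4+B5) gives (6*s^3 + 18*s^2 - 15*s + 36)/(10*s^3 - 7*s - 33)
(3) sum the parallel branches B1, [B2/(1+B2*(B3+B4+B5))] gives (6*s^5 - 95*s^3 + 63*s^2 - 79*s + 30)/(10*s^5 - 30*s^4 - 17*s^3 - 12*s^2 + 106*s + 33)
Step 3 gives the overall T(s). Then T(0) = 30/33 = 10/11.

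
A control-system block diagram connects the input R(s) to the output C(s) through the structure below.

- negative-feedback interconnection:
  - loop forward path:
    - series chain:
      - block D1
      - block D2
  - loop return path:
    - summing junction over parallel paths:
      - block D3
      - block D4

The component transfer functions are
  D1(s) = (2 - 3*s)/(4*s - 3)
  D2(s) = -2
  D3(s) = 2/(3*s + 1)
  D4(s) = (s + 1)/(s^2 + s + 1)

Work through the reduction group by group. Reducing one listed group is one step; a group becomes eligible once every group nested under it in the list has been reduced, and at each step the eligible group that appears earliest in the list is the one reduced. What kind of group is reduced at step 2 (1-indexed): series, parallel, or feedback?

Reducing step by step:

[1] cascade D1, D2
[2] parallel reduction of D3, D4
[3] close the feedback loop around (D1*D2), (D3+D4)
Step 2: parallel.

Answer: parallel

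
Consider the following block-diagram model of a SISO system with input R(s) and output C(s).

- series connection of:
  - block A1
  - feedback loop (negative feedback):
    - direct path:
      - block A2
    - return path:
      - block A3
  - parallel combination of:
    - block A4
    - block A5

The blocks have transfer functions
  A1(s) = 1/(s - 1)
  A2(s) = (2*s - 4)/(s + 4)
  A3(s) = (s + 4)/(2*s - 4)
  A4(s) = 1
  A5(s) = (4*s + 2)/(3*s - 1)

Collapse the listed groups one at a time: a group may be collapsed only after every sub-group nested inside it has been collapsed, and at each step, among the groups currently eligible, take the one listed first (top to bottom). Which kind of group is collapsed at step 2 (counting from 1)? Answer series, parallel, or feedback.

Answer: parallel

Working:
(1) feedback reduction of A2, A3
(2) add A4, A5 (parallel)
(3) multiply A1, [A2/(1+A2*A3)], (A4+A5) (series)
The group at step 2 is a parallel group.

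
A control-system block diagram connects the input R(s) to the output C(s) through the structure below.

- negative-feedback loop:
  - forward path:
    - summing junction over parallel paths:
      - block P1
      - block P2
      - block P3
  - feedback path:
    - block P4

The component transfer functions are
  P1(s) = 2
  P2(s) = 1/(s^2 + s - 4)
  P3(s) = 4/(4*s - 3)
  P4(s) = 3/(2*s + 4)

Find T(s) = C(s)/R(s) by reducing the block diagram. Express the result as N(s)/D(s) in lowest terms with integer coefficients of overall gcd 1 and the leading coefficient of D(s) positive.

Step 1: add P1, P2, P3 (parallel) = (8*s^3 + 6*s^2 - 30*s + 5)/(4*s^3 + s^2 - 19*s + 12)
Step 2: close the feedback loop around (P1+P2+P3), P4, which is the overall transfer function T(s) = C(s)/R(s) in lowest terms

Answer: (16*s^4 + 44*s^3 - 36*s^2 - 110*s + 20)/(8*s^4 + 42*s^3 - 16*s^2 - 142*s + 63)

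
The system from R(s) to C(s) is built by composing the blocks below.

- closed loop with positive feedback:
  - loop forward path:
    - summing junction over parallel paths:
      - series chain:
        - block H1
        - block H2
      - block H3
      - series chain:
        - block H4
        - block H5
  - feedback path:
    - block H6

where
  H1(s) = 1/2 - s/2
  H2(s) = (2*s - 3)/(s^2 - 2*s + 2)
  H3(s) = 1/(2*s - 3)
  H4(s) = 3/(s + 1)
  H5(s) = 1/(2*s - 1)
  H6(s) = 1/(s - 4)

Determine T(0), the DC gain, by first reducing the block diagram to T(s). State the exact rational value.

Answer: 196

Working:
Step 1 - cascade H1, H2 gives (-2*s^2 + 5*s - 3)/(2*s^2 - 4*s + 4)
Step 2 - reduce the series chain H4, H5 gives 3/(2*s^2 + s - 1)
Step 3 - combine (H1*H2), H3, (H4*H5) in parallel gives (-8*s^5 + 32*s^4 - 16*s^3 - 59*s^2 + 98*s - 49)/(8*s^5 - 24*s^4 + 22*s^3 + 10*s^2 - 32*s + 12)
Step 4 - close the feedback loop around ((H1*H2)+H3+(H4*H5)), H6 gives (-8*s^6 + 64*s^5 - 144*s^4 + 5*s^3 + 334*s^2 - 441*s + 196)/(8*s^6 - 48*s^5 + 86*s^4 - 62*s^3 - 13*s^2 + 42*s + 1)
That last expression is T(s); at s = 0 only the constant terms survive, so T(0) = 196/1 = 196.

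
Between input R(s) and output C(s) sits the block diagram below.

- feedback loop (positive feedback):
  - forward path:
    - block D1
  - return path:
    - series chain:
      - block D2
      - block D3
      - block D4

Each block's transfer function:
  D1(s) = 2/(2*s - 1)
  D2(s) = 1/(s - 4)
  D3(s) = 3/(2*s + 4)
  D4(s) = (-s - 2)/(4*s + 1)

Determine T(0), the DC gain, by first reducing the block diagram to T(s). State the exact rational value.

The answer is -8/7.

Reasoning:
Step 1. reduce the series chain D2, D3, D4, giving (-3)/(8*s^2 - 30*s - 8)
Step 2. reduce the feedback loop with forward D1 and return (D2*D3*D4), giving (8*s^2 - 30*s - 8)/(8*s^3 - 34*s^2 + 7*s + 7)
Evaluating the step-2 result (the overall T(s)) at s = 0 gives T(0) = -8/7.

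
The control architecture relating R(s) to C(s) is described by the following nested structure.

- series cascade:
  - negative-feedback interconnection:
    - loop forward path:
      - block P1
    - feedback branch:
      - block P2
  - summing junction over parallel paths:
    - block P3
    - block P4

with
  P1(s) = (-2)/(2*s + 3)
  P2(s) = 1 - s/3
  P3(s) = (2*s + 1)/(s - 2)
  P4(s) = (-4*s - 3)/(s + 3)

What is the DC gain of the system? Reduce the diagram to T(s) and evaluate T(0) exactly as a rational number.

Reducing step by step:

Step 1 - close the feedback loop around P1, P2: (-6)/(8*s + 3)
Step 2 - parallel reduction of P3, P4: (-2*s^2 + 12*s + 9)/(s^2 + s - 6)
Step 3 - cascade [P1/(1+P1*P2)], (P3+P4): (12*s^2 - 72*s - 54)/(8*s^3 + 11*s^2 - 45*s - 18)
DC gain: substitute s = 0 into T(s) from step 3: T(0) = -54/(-18) = 3.

Answer: 3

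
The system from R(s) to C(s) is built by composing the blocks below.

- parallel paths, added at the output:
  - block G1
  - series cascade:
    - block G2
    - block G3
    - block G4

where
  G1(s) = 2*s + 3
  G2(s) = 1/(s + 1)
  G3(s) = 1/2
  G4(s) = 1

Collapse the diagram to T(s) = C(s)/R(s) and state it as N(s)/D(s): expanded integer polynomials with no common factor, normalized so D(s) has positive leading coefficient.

First reduce the diagram to T(s).

[1] reduce the series chain G2, G3, G4, giving 1/(2*s + 2)
[2] add G1, (G2*G3*G4) (parallel); the result is T(s) itself (integer coefficients, no common factor, positive leading denominator coefficient)

Answer: (4*s^2 + 10*s + 7)/(2*s + 2)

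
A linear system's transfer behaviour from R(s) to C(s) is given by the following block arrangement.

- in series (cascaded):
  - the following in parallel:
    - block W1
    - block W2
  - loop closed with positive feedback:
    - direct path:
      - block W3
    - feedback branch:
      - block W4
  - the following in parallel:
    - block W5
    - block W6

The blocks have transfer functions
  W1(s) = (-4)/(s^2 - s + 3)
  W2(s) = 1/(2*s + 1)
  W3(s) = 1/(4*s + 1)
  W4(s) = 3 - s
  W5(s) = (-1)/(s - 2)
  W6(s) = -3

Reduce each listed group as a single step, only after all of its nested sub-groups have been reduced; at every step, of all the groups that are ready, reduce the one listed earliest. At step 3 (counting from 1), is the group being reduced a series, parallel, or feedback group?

The answer is parallel.

Reasoning:
Step 1. add W1, W2 (parallel)
Step 2. close the feedback loop around W3, W4
Step 3. combine W5, W6 in parallel
Step 4. multiply (W1+W2), [W3/(1-W3*W4)], (W5+W6) (series)
At step 3 the group reduced is parallel.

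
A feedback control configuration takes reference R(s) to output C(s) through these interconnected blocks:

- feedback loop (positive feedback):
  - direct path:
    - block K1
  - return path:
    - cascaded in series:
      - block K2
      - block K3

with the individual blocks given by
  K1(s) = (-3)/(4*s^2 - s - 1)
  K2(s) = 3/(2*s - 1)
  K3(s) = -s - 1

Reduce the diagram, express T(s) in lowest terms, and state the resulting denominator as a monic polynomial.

Step 1: series reduction of K2, K3: (-3*s - 3)/(2*s - 1)
Step 2: feedback reduction of K1, (K2*K3): (3 - 6*s)/(8*s^3 - 6*s^2 - 10*s - 8)
No further cancellation is possible in the step-2 result, so that is T(s). Its denominator becomes monic after dividing by the leading coefficient 8.

Answer: s^3 - 3*s^2/4 - 5*s/4 - 1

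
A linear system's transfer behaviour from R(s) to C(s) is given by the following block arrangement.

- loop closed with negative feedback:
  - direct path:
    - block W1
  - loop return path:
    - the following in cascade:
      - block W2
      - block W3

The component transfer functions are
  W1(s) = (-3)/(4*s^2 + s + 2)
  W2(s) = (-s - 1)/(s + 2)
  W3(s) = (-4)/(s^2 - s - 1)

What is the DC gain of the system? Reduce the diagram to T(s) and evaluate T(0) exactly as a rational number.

First reduce the diagram to T(s).

1. series reduction of W2, W3: (4*s + 4)/(s^3 + s^2 - 3*s - 2)
2. close the feedback loop around W1, (W2*W3): (-3*s^3 - 3*s^2 + 9*s + 6)/(4*s^5 + 5*s^4 - 9*s^3 - 9*s^2 - 20*s - 16)
Step 2 gives the overall T(s). Then T(0) = 6/(-16) = -3/8.

Answer: -3/8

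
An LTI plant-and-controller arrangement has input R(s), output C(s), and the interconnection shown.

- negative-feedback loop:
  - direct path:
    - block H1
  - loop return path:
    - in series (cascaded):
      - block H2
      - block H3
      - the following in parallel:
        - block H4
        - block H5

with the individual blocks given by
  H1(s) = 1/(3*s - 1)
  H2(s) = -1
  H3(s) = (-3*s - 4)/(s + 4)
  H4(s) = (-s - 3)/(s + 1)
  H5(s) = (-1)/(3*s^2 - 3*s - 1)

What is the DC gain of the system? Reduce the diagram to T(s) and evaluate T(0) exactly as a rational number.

[1] add H4, H5 (parallel) gives (-3*s^3 - 6*s^2 + 9*s + 2)/(3*s^3 - 4*s - 1)
[2] reduce the series chain H2, H3, (H4+H5) gives (-9*s^4 - 30*s^3 + 3*s^2 + 42*s + 8)/(3*s^4 + 12*s^3 - 4*s^2 - 17*s - 4)
[3] reduce the feedback loop with forward H1 and return (H2*H3*(H4+H5)) gives (3*s^4 + 12*s^3 - 4*s^2 - 17*s - 4)/(9*s^5 + 24*s^4 - 54*s^3 - 44*s^2 + 47*s + 12)
Evaluating the step-3 result (the overall T(s)) at s = 0 gives T(0) = -4/12 = -1/3.

Therefore the answer is -1/3.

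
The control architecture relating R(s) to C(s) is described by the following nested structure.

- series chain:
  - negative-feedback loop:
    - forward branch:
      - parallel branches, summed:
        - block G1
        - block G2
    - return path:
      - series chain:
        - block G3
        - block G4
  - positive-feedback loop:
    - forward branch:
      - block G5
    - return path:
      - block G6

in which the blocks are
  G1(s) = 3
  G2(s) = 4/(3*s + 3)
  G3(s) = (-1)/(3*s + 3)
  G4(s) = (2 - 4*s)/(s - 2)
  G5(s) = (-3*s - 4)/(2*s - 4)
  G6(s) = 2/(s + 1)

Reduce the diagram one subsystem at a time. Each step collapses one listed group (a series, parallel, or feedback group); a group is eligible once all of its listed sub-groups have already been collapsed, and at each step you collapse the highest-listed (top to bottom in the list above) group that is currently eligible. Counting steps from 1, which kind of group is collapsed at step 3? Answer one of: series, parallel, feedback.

Answer: feedback

Working:
Step 1. parallel reduction of G1, G2
Step 2. series reduction of G3, G4
Step 3. feedback reduction of (G1+G2), (G3*G4)
Step 4. close the feedback loop around G5, G6
Step 5. combine [(G1+G2)/(1+(G1+G2)*(G3*G4))], [G5/(1-G5*G6)] in series
Step 3: feedback.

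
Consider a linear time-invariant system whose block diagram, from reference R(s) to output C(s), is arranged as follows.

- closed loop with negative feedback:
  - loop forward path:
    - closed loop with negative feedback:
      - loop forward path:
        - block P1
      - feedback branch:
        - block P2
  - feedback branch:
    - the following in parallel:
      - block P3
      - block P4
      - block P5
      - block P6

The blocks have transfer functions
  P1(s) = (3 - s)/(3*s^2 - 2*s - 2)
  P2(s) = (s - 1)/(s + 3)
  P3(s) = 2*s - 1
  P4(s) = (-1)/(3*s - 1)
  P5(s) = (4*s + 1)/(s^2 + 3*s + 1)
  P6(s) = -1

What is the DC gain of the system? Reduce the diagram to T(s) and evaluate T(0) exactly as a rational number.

Reducing step by step:

Step 1: feedback reduction of P1, P2 = (9 - s^2)/(3*s^3 + 6*s^2 - 4*s - 9)
Step 2: combine P3, P4, P5, P6 in parallel = (6*s^4 + 10*s^3 - 5*s^2 - 6*s)/(3*s^3 + 8*s^2 - 1)
Step 3: collapse the loop ([P1/(1+P1*P2)] forward, (P3+P4+P5+P6) return) = (-3*s^5 - 8*s^4 + 27*s^3 + 73*s^2 - 9)/(3*s^6 + 32*s^5 + 95*s^4 + 34*s^3 - 123*s^2 - 50*s + 9)
DC gain: substitute s = 0 into T(s) from step 3: T(0) = -9/9 = -1.

Answer: -1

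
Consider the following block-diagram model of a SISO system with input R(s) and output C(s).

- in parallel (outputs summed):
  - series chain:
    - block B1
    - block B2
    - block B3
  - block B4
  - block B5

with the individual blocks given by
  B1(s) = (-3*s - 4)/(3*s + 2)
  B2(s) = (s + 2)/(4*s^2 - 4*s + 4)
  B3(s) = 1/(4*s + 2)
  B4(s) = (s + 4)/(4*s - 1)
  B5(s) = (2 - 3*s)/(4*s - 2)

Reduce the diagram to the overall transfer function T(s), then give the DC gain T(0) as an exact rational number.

Step 1. combine B1, B2, B3 in series = (-3*s^2 - 10*s - 8)/(48*s^4 + 8*s^3 + 8*s^2 + 40*s + 16)
Step 2. sum the parallel branches (B1*B2*B3), B4, B5 = (-192*s^6 + 568*s^5 - 196*s^4 - 162*s^3 + 389*s^2 + 38*s - 88)/(384*s^6 - 224*s^5 + 64*s^4 + 280*s^3 - 104*s^2 - 56*s + 16)
DC gain: substitute s = 0 into T(s) from step 2: T(0) = -88/16 = -11/2.

Hence the answer: -11/2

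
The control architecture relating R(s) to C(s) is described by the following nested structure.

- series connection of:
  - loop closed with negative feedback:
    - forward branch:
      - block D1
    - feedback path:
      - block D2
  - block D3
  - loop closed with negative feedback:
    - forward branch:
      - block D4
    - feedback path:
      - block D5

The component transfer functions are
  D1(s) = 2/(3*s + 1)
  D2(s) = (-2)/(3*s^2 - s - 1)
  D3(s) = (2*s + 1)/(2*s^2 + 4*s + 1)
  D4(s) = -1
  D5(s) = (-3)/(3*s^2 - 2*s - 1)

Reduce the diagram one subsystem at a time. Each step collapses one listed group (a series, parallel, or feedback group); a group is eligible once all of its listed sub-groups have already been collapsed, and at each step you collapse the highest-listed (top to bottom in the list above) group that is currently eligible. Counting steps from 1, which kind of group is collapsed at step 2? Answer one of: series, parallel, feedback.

Step 1. reduce the feedback loop with forward D1 and return D2
Step 2. feedback reduction of D4, D5
Step 3. cascade [D1/(1+D1*D2)], D3, [D4/(1+D4*D5)]
At step 2 the group reduced is feedback.

Therefore the answer is feedback.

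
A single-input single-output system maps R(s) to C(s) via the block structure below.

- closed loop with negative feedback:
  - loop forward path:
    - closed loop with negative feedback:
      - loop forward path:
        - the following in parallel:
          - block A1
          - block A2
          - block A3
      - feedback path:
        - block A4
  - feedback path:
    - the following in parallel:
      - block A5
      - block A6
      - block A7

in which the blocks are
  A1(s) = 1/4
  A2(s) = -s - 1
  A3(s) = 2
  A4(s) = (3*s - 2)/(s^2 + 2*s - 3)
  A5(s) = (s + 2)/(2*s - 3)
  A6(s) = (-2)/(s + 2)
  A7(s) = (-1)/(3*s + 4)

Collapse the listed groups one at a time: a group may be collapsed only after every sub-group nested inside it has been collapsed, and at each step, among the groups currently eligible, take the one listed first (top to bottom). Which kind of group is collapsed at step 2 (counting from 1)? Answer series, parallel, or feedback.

Step 1 - reduce the parallel group A1, A2, A3
Step 2 - feedback reduction of (A1+A2+A3), A4
Step 3 - reduce the parallel group A5, A6, A7
Step 4 - collapse the loop ([(A1+A2+A3)/(1+(A1+A2+A3)*A4)] forward, (A5+A6+A7) return)
So the answer for step 2 is feedback.

Therefore the answer is feedback.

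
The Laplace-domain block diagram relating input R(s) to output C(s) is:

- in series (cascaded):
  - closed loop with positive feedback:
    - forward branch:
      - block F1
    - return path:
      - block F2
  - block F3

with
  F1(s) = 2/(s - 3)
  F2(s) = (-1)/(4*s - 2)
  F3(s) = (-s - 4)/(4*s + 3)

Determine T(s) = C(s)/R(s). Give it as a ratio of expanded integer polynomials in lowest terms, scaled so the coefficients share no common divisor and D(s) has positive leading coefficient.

Answer: (-4*s^2 - 14*s + 8)/(8*s^3 - 22*s^2 - 5*s + 12)

Working:
(1) collapse the loop (F1 forward, F2 return) = (4*s - 2)/(2*s^2 - 7*s + 4)
(2) reduce the series chain [F1/(1-F1*F2)], F3, which is the overall transfer function T(s) = C(s)/R(s) in lowest terms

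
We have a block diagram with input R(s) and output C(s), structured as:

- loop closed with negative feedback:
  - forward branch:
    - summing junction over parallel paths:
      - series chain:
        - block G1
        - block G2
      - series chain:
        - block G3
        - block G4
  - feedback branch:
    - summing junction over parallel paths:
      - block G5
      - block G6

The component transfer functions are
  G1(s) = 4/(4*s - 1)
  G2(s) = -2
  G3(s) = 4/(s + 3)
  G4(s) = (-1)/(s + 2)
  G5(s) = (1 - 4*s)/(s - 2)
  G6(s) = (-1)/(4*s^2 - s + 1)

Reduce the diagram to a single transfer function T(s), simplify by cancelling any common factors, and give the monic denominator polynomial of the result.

First reduce the diagram to T(s).

Step 1. cascade G1, G2 -> (-8)/(4*s - 1)
Step 2. multiply G3, G4 (series) -> (-4)/(s^2 + 5*s + 6)
Step 3. sum the parallel branches (G1*G2), (G3*G4) -> (-8*s^2 - 56*s - 44)/(4*s^3 + 19*s^2 + 19*s - 6)
Step 4. add G5, G6 (parallel) -> (-16*s^3 + 8*s^2 - 6*s + 3)/(4*s^3 - 9*s^2 + 3*s - 2)
Step 5. reduce the feedback loop with forward ((G1*G2)+(G3*G4)) and return (G5+G6) -> (-32*s^5 - 152*s^4 + 304*s^3 + 244*s^2 - 20*s + 88)/(16*s^6 + 168*s^5 + 749*s^4 + 158*s^3 + 33*s^2 + 40*s - 120)
The result of step 5 is T(s) in lowest terms. Its denominator has leading coefficient 16; dividing the denominator through by 16 makes it monic.

Answer: s^6 + 21*s^5/2 + 749*s^4/16 + 79*s^3/8 + 33*s^2/16 + 5*s/2 - 15/2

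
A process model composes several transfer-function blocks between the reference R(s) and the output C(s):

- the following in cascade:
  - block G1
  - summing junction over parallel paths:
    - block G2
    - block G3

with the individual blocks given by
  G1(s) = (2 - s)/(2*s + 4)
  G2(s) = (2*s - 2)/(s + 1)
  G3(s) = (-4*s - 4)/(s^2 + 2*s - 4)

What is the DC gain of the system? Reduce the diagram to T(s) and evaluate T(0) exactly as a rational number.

Step 1. combine G2, G3 in parallel gives (2*s^3 - 2*s^2 - 20*s + 4)/(s^3 + 3*s^2 - 2*s - 4)
Step 2. cascade G1, (G2+G3) gives (-s^4 + 3*s^3 + 8*s^2 - 22*s + 4)/(s^4 + 5*s^3 + 4*s^2 - 8*s - 8)
That last expression is T(s); at s = 0 only the constant terms survive, so T(0) = 4/(-8) = -1/2.

Final answer: -1/2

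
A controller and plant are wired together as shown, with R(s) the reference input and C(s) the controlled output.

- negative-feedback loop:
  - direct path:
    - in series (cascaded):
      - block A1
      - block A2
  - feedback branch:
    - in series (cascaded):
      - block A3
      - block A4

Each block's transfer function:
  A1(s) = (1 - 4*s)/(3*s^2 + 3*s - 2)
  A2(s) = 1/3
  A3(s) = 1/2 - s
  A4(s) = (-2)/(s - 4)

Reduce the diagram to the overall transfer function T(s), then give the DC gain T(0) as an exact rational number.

[1] combine A1, A2 in series; result (1 - 4*s)/(9*s^2 + 9*s - 6)
[2] reduce the series chain A3, A4; result (2*s - 1)/(s - 4)
[3] apply the feedback formula to (A1*A2), (A3*A4); result (-4*s^2 + 17*s - 4)/(9*s^3 - 35*s^2 - 36*s + 23)
Step 3 gives the overall T(s). Then T(0) = -4/23.

Hence the answer: -4/23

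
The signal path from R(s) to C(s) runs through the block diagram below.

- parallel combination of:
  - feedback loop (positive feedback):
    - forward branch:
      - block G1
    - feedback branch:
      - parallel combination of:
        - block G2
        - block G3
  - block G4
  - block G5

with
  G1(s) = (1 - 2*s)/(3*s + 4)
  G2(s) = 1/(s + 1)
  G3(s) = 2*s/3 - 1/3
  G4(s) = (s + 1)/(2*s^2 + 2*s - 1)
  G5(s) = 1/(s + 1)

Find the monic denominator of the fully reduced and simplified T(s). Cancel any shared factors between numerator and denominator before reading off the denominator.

First reduce the diagram to T(s).

Step 1. reduce the parallel group G2, G3: (2*s^2 + s + 2)/(3*s + 3)
Step 2. close the feedback loop around G1, (G2+G3): (-6*s^2 - 3*s + 3)/(4*s^3 + 9*s^2 + 24*s + 10)
Step 3. reduce the parallel group [G1/(1-G1*(G2+G3))], G4, G5: (13*s^4 + 96*s^3 + 141*s^2 + 46*s - 3)/(8*s^6 + 34*s^5 + 88*s^4 + 121*s^3 + 55*s^2 - 14*s - 10)
Step 3 gives the fully reduced T(s), with no common factor left to cancel. The denominator's leading coefficient is 8, so divide each of its coefficients by 8 to get the monic form.

Answer: s^6 + 17*s^5/4 + 11*s^4 + 121*s^3/8 + 55*s^2/8 - 7*s/4 - 5/4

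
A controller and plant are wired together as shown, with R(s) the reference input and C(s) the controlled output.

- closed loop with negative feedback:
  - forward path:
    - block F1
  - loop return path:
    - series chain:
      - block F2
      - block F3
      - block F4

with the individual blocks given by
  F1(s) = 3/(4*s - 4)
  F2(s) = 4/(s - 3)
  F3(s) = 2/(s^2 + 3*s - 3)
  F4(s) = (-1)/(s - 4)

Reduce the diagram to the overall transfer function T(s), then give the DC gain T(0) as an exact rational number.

The answer is -9/10.

Reasoning:
[1] combine F2, F3, F4 in series = (-8)/(s^4 - 4*s^3 - 12*s^2 + 57*s - 36)
[2] collapse the loop (F1 forward, (F2*F3*F4) return) = (3*s^4 - 12*s^3 - 36*s^2 + 171*s - 108)/(4*s^5 - 20*s^4 - 32*s^3 + 276*s^2 - 372*s + 120)
The step-2 result is T(s). Setting s = 0: T(0) = -108/120 = -9/10.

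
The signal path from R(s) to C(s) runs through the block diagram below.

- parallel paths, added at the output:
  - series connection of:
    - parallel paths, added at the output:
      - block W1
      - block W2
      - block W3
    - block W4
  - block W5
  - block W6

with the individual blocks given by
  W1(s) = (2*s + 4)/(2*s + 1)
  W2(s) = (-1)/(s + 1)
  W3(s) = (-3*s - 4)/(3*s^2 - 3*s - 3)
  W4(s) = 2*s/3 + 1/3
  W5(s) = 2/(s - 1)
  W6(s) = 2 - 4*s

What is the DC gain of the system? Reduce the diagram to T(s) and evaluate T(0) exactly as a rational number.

[1] parallel reduction of W1, W2, W3: (6*s^4 - 26*s^2 - 36*s - 13)/(6*s^4 + 3*s^3 - 12*s^2 - 12*s - 3)
[2] series reduction of (W1+W2+W3), W4: (6*s^4 - 26*s^2 - 36*s - 13)/(9*s^3 - 18*s - 9)
[3] add ((W1+W2+W3)*W4), W5, W6 (parallel): (-30*s^5 + 48*s^4 + 46*s^3 - 82*s^2 - 31*s + 13)/(9*s^4 - 9*s^3 - 18*s^2 + 9*s + 9)
The step-3 result is T(s). Setting s = 0: T(0) = 13/9.

Answer: 13/9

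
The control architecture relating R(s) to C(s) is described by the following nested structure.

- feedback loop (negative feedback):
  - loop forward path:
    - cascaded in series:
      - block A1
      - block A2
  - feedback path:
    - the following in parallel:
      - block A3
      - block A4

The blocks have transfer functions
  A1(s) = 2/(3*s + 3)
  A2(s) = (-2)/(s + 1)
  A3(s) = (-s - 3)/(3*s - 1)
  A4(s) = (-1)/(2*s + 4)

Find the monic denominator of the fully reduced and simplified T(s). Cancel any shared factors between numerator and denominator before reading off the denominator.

1. series reduction of A1, A2, giving (-4)/(3*s^2 + 6*s + 3)
2. sum the parallel branches A3, A4, giving (-2*s^2 - 13*s - 11)/(6*s^2 + 10*s - 4)
3. collapse the loop ((A1*A2) forward, (A3+A4) return), giving (-12*s^2 - 20*s + 8)/(9*s^4 + 33*s^3 + 37*s^2 + 29*s + 16)
Step 3 gives the fully reduced T(s), with no common factor left to cancel. The denominator's leading coefficient is 9, so divide each of its coefficients by 9 to get the monic form.

Therefore the answer is s^4 + 11*s^3/3 + 37*s^2/9 + 29*s/9 + 16/9.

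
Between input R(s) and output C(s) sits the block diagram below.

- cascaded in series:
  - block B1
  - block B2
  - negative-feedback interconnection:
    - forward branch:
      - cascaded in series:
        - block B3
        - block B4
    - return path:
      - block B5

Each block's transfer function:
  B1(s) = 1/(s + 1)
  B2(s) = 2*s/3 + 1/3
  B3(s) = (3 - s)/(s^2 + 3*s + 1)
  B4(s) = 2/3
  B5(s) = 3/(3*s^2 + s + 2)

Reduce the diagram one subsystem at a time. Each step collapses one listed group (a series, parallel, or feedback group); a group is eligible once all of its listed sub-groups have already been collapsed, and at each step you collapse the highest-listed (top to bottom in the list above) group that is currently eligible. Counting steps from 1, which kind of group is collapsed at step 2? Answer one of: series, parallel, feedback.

Step 1. combine B3, B4 in series
Step 2. apply the feedback formula to (B3*B4), B5
Step 3. multiply B1, B2, [(B3*B4)/(1+(B3*B4)*B5)] (series)
So the answer for step 2 is feedback.

Therefore the answer is feedback.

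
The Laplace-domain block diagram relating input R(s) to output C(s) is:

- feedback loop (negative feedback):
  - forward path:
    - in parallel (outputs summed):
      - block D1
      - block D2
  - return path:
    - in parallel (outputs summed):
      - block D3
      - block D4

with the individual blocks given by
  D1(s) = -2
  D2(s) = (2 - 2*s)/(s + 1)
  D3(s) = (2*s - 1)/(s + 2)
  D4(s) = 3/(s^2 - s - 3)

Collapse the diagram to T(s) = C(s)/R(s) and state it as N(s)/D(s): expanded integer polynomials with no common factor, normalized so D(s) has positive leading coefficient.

Step 1. reduce the parallel group D1, D2 = (-4*s)/(s + 1)
Step 2. reduce the parallel group D3, D4 = (2*s^3 - 3*s^2 - 2*s + 9)/(s^3 + s^2 - 5*s - 6)
Step 3. feedback reduction of (D1+D2), (D3+D4), giving the overall T(s)

Final answer: (4*s^4 + 4*s^3 - 20*s^2 - 24*s)/(7*s^4 - 14*s^3 - 4*s^2 + 47*s + 6)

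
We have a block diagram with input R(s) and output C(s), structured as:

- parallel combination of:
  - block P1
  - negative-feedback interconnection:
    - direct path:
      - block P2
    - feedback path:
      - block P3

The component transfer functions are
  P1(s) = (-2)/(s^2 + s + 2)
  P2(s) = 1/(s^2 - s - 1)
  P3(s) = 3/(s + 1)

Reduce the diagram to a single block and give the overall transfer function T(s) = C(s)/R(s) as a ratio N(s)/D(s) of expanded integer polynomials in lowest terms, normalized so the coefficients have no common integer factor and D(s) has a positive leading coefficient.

First reduce the diagram to T(s).

Step 1 - collapse the loop (P2 forward, P3 return), giving (s + 1)/(s^3 - 2*s + 2)
Step 2 - sum the parallel branches P1, [P2/(1+P2*P3)], which is the overall transfer function T(s) = C(s)/R(s) in lowest terms

Answer: (-s^3 + 2*s^2 + 7*s - 2)/(s^5 + s^4 - 2*s + 4)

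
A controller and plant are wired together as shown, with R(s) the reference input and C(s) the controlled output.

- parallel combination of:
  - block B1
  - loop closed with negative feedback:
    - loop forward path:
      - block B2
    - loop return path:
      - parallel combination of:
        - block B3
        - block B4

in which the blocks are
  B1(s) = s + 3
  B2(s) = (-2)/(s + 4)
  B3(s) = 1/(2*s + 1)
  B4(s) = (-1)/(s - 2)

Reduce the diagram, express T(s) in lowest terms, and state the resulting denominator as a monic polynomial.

1. reduce the parallel group B3, B4 -> (-s - 3)/(2*s^2 - 3*s - 2)
2. apply the feedback formula to B2, (B3+B4) -> (-4*s^2 + 6*s + 4)/(2*s^3 + 5*s^2 - 12*s - 2)
3. combine B1, [B2/(1+B2*(B3+B4))] in parallel -> (2*s^4 + 11*s^3 - s^2 - 32*s - 2)/(2*s^3 + 5*s^2 - 12*s - 2)
Step 3 gives the fully reduced T(s), with no common factor left to cancel. The denominator's leading coefficient is 2, so divide each of its coefficients by 2 to get the monic form.

Hence the answer: s^3 + 5*s^2/2 - 6*s - 1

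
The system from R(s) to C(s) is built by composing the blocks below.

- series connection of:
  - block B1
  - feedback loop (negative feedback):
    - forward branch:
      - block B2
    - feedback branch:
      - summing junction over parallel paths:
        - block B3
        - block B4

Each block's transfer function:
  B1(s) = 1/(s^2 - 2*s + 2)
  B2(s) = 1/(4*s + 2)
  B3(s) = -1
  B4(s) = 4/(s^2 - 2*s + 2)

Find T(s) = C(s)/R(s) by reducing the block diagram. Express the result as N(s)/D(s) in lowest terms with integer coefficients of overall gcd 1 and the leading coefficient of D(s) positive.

Step 1. reduce the parallel group B3, B4: (-s^2 + 2*s + 2)/(s^2 - 2*s + 2)
Step 2. close the feedback loop around B2, (B3+B4): (s^2 - 2*s + 2)/(4*s^3 - 7*s^2 + 6*s + 6)
Step 3. reduce the series chain B1, [B2/(1+B2*(B3+B4))]: this yields T(s), and no further normalization is needed

Final answer: 1/(4*s^3 - 7*s^2 + 6*s + 6)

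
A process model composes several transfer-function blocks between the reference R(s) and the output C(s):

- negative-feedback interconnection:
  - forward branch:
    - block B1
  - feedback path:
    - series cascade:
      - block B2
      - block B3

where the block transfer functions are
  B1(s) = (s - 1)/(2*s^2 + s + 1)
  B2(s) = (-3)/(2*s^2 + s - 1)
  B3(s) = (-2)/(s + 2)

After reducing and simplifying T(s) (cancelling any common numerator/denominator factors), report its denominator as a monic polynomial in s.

Answer: s^5 + 3*s^4 + 9*s^3/4 + s^2/2 + 5*s/4 - 2

Working:
(1) combine B2, B3 in series = 6/(2*s^3 + 5*s^2 + s - 2)
(2) collapse the loop (B1 forward, (B2*B3) return) = (2*s^4 + 3*s^3 - 4*s^2 - 3*s + 2)/(4*s^5 + 12*s^4 + 9*s^3 + 2*s^2 + 5*s - 8)
The result of step 2 is T(s) in lowest terms. Its denominator has leading coefficient 4; dividing the denominator through by 4 makes it monic.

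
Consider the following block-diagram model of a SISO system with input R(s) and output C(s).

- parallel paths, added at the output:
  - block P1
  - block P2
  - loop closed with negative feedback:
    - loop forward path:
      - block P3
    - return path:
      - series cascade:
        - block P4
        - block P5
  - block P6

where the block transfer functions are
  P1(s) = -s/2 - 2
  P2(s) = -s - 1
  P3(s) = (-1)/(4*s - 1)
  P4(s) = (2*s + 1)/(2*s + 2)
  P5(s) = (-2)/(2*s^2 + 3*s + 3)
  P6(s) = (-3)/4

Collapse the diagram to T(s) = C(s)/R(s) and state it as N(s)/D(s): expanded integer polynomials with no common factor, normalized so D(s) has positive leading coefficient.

First reduce the diagram to T(s).

Step 1. cascade P4, P5 = (-2*s - 1)/(2*s^3 + 5*s^2 + 6*s + 3)
Step 2. reduce the feedback loop with forward P3 and return (P4*P5) = (-2*s^3 - 5*s^2 - 6*s - 3)/(8*s^4 + 18*s^3 + 19*s^2 + 8*s - 2)
Step 3. parallel reduction of P1, P2, [P3/(1+P3*(P4*P5))], P6, which is the overall transfer function T(s) = C(s)/R(s) in lowest terms

Answer: (-48*s^5 - 228*s^4 - 392*s^3 - 353*s^2 - 132*s + 18)/(32*s^4 + 72*s^3 + 76*s^2 + 32*s - 8)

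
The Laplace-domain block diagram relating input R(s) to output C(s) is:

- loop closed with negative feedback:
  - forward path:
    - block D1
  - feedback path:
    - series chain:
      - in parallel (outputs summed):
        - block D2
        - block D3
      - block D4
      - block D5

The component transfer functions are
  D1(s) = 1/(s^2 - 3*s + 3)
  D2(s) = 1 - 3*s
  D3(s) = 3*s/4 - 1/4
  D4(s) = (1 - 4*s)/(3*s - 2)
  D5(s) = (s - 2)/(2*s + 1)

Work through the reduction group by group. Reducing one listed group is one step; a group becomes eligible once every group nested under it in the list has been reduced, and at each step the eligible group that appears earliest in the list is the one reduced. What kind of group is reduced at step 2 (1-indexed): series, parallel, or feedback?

Step 1 - sum the parallel branches D2, D3
Step 2 - series reduction of (D2+D3), D4, D5
Step 3 - collapse the loop (D1 forward, ((D2+D3)*D4*D5) return)
So the answer for step 2 is series.

Answer: series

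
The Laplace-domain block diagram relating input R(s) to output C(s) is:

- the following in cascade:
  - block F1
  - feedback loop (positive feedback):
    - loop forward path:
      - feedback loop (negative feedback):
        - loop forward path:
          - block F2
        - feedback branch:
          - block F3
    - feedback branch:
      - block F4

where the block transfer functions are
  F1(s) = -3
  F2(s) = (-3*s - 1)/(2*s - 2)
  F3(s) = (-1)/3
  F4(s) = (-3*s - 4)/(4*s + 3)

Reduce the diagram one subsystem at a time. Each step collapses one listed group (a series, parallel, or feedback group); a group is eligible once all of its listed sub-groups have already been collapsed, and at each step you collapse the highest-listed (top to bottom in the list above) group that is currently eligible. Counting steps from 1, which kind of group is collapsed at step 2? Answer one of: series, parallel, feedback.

Step 1. close the feedback loop around F2, F3
Step 2. collapse the loop ([F2/(1+F2*F3)] forward, F4 return)
Step 3. multiply F1, [[F2/(1+F2*F3)]/(1-[F2/(1+F2*F3)]*F4)] (series)
So the answer for step 2 is feedback.

Final answer: feedback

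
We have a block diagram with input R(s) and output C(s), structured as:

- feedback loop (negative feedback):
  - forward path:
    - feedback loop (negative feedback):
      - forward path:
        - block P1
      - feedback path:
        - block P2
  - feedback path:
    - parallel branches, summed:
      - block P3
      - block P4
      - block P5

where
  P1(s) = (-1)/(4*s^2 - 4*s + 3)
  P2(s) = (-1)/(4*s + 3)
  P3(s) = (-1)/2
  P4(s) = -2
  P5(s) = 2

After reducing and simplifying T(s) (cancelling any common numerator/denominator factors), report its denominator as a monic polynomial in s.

Reducing step by step:

[1] close the feedback loop around P1, P2; result (-4*s - 3)/(16*s^3 - 4*s^2 + 10)
[2] parallel reduction of P3, P4, P5; result (-1)/2
[3] reduce the feedback loop with forward [P1/(1+P1*P2)] and return (P3+P4+P5); result (-8*s - 6)/(32*s^3 - 8*s^2 + 4*s + 23)
The result of step 3 is T(s) in lowest terms. Its denominator has leading coefficient 32; dividing the denominator through by 32 makes it monic.

Answer: s^3 - s^2/4 + s/8 + 23/32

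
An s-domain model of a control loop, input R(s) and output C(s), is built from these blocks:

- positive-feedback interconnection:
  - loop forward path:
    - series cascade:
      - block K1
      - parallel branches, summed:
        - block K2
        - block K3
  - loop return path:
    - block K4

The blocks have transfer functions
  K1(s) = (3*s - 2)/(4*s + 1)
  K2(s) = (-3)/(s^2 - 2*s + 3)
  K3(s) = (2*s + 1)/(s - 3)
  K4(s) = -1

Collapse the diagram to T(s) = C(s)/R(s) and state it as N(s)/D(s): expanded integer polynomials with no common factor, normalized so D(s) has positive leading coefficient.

[1] parallel reduction of K2, K3 -> (2*s^3 - 3*s^2 + s + 12)/(s^3 - 5*s^2 + 9*s - 9)
[2] cascade K1, (K2+K3) -> (6*s^4 - 13*s^3 + 9*s^2 + 34*s - 24)/(4*s^4 - 19*s^3 + 31*s^2 - 27*s - 9)
[3] close the feedback loop around (K1*(K2+K3)), K4, giving the overall T(s)

Answer: (6*s^4 - 13*s^3 + 9*s^2 + 34*s - 24)/(10*s^4 - 32*s^3 + 40*s^2 + 7*s - 33)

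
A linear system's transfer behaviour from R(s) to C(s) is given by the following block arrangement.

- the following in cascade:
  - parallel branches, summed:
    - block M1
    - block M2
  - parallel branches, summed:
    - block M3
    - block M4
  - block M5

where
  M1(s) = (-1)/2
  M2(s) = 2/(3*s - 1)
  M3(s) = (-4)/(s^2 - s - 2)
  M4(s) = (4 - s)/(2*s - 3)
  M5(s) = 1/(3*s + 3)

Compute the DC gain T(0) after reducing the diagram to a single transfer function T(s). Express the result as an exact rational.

Step 1: reduce the parallel group M1, M2 = (5 - 3*s)/(6*s - 2)
Step 2: parallel reduction of M3, M4 = (-s^3 + 5*s^2 - 10*s + 4)/(2*s^3 - 5*s^2 - s + 6)
Step 3: reduce the series chain (M1+M2), (M3+M4), M5 = (3*s^4 - 20*s^3 + 55*s^2 - 62*s + 20)/(36*s^5 - 66*s^4 - 90*s^3 + 126*s^2 + 78*s - 36)
Step 3 gives the overall T(s). Then T(0) = 20/(-36) = -5/9.

Therefore the answer is -5/9.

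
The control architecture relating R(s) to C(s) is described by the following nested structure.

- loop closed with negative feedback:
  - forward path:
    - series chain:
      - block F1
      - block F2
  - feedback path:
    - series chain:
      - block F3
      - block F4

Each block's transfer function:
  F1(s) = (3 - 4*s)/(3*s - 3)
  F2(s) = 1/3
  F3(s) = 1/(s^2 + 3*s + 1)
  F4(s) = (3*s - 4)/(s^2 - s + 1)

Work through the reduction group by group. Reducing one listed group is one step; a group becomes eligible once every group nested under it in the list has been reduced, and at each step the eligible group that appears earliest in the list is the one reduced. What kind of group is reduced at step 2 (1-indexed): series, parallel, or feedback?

The answer is series.

Reasoning:
1. cascade F1, F2
2. combine F3, F4 in series
3. close the feedback loop around (F1*F2), (F3*F4)
So the answer for step 2 is series.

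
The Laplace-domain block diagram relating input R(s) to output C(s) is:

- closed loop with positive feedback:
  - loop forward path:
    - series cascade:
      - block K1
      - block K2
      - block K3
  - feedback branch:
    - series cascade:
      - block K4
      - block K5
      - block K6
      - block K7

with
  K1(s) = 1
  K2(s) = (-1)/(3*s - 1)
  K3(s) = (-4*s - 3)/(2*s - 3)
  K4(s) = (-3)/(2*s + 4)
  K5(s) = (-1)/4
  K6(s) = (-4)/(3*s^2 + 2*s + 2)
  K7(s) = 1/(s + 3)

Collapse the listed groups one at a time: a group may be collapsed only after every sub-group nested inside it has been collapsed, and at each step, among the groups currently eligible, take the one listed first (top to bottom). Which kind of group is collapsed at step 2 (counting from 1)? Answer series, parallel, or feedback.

Step 1. series reduction of K1, K2, K3
Step 2. multiply K4, K5, K6, K7 (series)
Step 3. feedback reduction of (K1*K2*K3), (K4*K5*K6*K7)
At step 2 the group reduced is series.

Answer: series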